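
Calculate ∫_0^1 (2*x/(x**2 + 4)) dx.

Let u = x**2 + 4, so du = 2*x dx. When x = 0, u = 4; when x = 1, u = 5.
The integral becomes ∫ 1/u du from 4 to 5, with antiderivative log(u).
Back in x: F(x) = log(x**2 + 4).
Then F(1) - F(0) = (log(5)) - (log(4)) = log(5/4).

log(5/4)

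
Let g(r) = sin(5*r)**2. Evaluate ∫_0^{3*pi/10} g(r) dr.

Use the identity sin^2(5*r) = (1 - cos(10*r))/2.
An antiderivative is F(r) = r/2 - sin(10*r)/20.
Then F(3*pi/10) - F(0) = (3*pi/20) - (0) = 3*pi/20.

3*pi/20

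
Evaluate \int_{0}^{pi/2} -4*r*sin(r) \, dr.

-4

Integrate by parts once (u = r, dv = -4*sin(r) dr).
An antiderivative is F(r) = 4*r*cos(r) - 4*sin(r).
Then F(pi/2) - F(0) = (-4) - (0) = -4.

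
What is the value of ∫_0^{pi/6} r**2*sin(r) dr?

Integrate by parts twice (u = r^2, dv = sin(r) dr).
An antiderivative is F(r) = -r**2*cos(r) + 2*r*sin(r) + 2*cos(r).
Then F(pi/6) - F(0) = (-sqrt(3)*pi**2/72 + pi/6 + sqrt(3)) - (2) = -2 - sqrt(3)*pi**2/72 + pi/6 + sqrt(3).

-2 - sqrt(3)*pi**2/72 + pi/6 + sqrt(3)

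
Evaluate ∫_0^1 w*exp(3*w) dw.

1/9 + 2*exp(3)/9

Integrate by parts once (u = w, dv = exp(3*w) dw).
An antiderivative is F(w) = (3*w - 1)*exp(3*w)/9.
Then F(1) - F(0) = (2*exp(3)/9) - (-1/9) = 1/9 + 2*exp(3)/9.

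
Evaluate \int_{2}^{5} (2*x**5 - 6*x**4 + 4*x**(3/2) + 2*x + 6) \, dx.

By the power rule, an antiderivative is F(x) = x**6/3 + 8*x**(5/2)/5 - 6*x**5/5 + x**2 + 6*x.
Then F(5) - F(2) = (40*sqrt(5) + 4540/3) - (-16/15 + 32*sqrt(2)/5) = -32*sqrt(2)/5 + 40*sqrt(5) + 7572/5.

-32*sqrt(2)/5 + 40*sqrt(5) + 7572/5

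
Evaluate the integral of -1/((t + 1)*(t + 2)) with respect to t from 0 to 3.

log(5/8)

Factor the denominator: t**2 + 3*t + 2 = (t + 2)(t + 1).
Partial fractions: -1/((t + 1)*(t + 2)) = 1/(t + 2) - 1/(t + 1).
An antiderivative is F(t) = -log(t + 1) + log(t + 2).
Then F(3) - F(0) = (log(5/4)) - (log(2)) = log(5/8).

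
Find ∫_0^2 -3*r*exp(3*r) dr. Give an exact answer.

-5*exp(6)/3 - 1/3

Integrate by parts once (u = r, dv = -3*exp(3*r) dr).
An antiderivative is F(r) = (-3*r + 1)*exp(3*r)/3.
Then F(2) - F(0) = (-5*exp(6)/3) - (1/3) = -5*exp(6)/3 - 1/3.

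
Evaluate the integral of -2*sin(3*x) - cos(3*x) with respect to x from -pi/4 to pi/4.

An antiderivative is F(x) = -sin(3*x)/3 + 2*cos(3*x)/3.
Then F(pi/4) - F(-pi/4) = (-sqrt(2)/2) - (-sqrt(2)/6) = -sqrt(2)/3.

-sqrt(2)/3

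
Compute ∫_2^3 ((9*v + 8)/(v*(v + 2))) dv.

Factor the denominator: v**2 + 2*v = (v + 2)v.
Partial fractions: (9*v + 8)/(v*(v + 2)) = 5/(v + 2) + 4/v.
An antiderivative is F(v) = 4*log(v) + 5*log(v + 2).
Then F(3) - F(2) = (4*log(3) + 5*log(5)) - (14*log(2)) = -14*log(2) + 4*log(3) + 5*log(5).

-14*log(2) + 4*log(3) + 5*log(5)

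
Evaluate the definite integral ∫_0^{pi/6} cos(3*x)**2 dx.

Use the identity cos^2(3*x) = (1 + cos(6*x))/2.
An antiderivative is F(x) = x/2 + sin(6*x)/12.
Then F(pi/6) - F(0) = (pi/12) - (0) = pi/12.

pi/12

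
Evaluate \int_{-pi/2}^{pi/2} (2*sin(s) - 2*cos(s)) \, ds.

-4

An antiderivative is F(s) = -2*sin(s) - 2*cos(s).
Then F(pi/2) - F(-pi/2) = (-2) - (2) = -4.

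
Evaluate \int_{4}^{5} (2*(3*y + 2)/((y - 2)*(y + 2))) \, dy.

Factor the denominator: y**2 - 4 = (y + 2)(y - 2).
Partial fractions: 2*(3*y + 2)/((y - 2)*(y + 2)) = 2/(y + 2) + 4/(y - 2).
An antiderivative is F(y) = 4*log(y - 2) + 2*log(y + 2).
Then F(5) - F(4) = (2*log(7) + 4*log(3)) - (2*log(3) + 6*log(2)) = -6*log(2) + 2*log(3) + 2*log(7).

-6*log(2) + 2*log(3) + 2*log(7)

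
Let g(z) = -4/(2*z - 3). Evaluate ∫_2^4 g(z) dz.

An antiderivative is F(z) = -2*log(2*z - 3).
Then F(4) - F(2) = (-log(25)) - (0) = -log(25).

-log(25)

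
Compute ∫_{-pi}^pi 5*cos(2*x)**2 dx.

5*pi

Use the identity cos^2(2*x) = (1 + cos(4*x))/2.
An antiderivative is F(x) = 5*x/2 + 5*sin(4*x)/8.
Then F(pi) - F(-pi) = (5*pi/2) - (-5*pi/2) = 5*pi.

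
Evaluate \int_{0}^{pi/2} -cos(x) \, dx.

-1

An antiderivative is F(x) = -sin(x).
Then F(pi/2) - F(0) = (-1) - (0) = -1.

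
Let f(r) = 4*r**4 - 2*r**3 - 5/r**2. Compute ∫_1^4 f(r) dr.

13743/20

By the power rule, an antiderivative is F(r) = 4*r**5/5 - r**4/2 + 5/r.
Then F(4) - F(1) = (13849/20) - (53/10) = 13743/20.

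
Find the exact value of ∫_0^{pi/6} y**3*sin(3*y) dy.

-2/27 + pi**2/108

Integrate by parts 3 times (u = y^3, dv = sin(3*y) dy).
An antiderivative is F(y) = -y**3*cos(3*y)/3 + y**2*sin(3*y)/3 + 2*y*cos(3*y)/9 - 2*sin(3*y)/27.
Then F(pi/6) - F(0) = (-2/27 + pi**2/108) - (0) = -2/27 + pi**2/108.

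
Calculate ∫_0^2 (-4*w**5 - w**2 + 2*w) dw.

By the power rule, an antiderivative is F(w) = -2*w**6/3 - w**3/3 + w**2.
Then F(2) - F(0) = (-124/3) - (0) = -124/3.

-124/3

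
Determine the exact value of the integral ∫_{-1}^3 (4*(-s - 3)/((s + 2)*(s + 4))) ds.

-2*log(7) - 2*log(5) + 2*log(3)

Factor the denominator: s**2 + 6*s + 8 = (s + 4)(s + 2).
Partial fractions: 4*(-s - 3)/((s + 2)*(s + 4)) = -2/(s + 4) - 2/(s + 2).
An antiderivative is F(s) = -2*log(s + 2) - 2*log(s + 4).
Then F(3) - F(-1) = (-2*log(7) - 2*log(5)) - (-log(9)) = -2*log(7) - 2*log(5) + 2*log(3).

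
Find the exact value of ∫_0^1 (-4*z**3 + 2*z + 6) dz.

6

By the power rule, an antiderivative is F(z) = -z**4 + z**2 + 6*z.
Then F(1) - F(0) = (6) - (0) = 6.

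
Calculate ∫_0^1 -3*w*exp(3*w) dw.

-2*exp(3)/3 - 1/3

Integrate by parts once (u = w, dv = -3*exp(3*w) dw).
An antiderivative is F(w) = (-3*w + 1)*exp(3*w)/3.
Then F(1) - F(0) = (-2*exp(3)/3) - (1/3) = -2*exp(3)/3 - 1/3.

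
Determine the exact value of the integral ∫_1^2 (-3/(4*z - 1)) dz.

-3*log(7)/4 + 3*log(3)/4

An antiderivative is F(z) = -3*log(4*z - 1)/4.
Then F(2) - F(1) = (-3*log(7)/4) - (-3*log(3)/4) = -3*log(7)/4 + 3*log(3)/4.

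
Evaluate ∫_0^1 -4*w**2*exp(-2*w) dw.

Integrate by parts twice (u = w^2, dv = -4*exp(-2*w) dw).
An antiderivative is F(w) = (2*w**2 + 2*w + 1)*exp(-2*w).
Then F(1) - F(0) = (5*exp(-2)) - (1) = -1 + 5*exp(-2).

-1 + 5*exp(-2)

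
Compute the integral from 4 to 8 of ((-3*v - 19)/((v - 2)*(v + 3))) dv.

Factor the denominator: v**2 + v - 6 = (v + 3)(v - 2).
Partial fractions: (-3*v - 19)/((v - 2)*(v + 3)) = 2/(v + 3) - 5/(v - 2).
An antiderivative is F(v) = -5*log(v - 2) + 2*log(v + 3).
Then F(8) - F(4) = (-5*log(3) - 5*log(2) + 2*log(11)) - (log(49/32)) = -5*log(3) - 2*log(7) + 2*log(11).

-5*log(3) - 2*log(7) + 2*log(11)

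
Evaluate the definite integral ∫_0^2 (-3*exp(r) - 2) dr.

-3*exp(2) - 1

An antiderivative is F(r) = -2*r - 3*exp(r).
Then F(2) - F(0) = (-3*exp(2) - 4) - (-3) = -3*exp(2) - 1.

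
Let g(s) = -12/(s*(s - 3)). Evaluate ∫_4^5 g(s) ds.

-12*log(2) + 4*log(5)

Factor the denominator: s**2 - 3*s = s(s - 3).
Partial fractions: -12/(s*(s - 3)) = 4/s - 4/(s - 3).
An antiderivative is F(s) = 4*log(s) - 4*log(s - 3).
Then F(5) - F(4) = (-4*log(2) + 4*log(5)) - (8*log(2)) = -12*log(2) + 4*log(5).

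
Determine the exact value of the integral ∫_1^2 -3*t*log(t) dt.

Integrate by parts once (u = ln t, dv = -3*t dt).
An antiderivative is F(t) = -3*t**2*(2*log(t) - 1)/4.
Then F(2) - F(1) = (3 - log(64)) - (3/4) = 9/4 - log(64).

9/4 - log(64)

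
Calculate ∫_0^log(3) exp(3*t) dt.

Let u = exp(t), so du = exp(t) dt. When t = 0, u = 1; when t = log(3), u = 3.
The integral becomes ∫ u**2 du from 1 to 3, with antiderivative u**3/3.
Back in t: F(t) = exp(3*t)/3.
Then F(log(3)) - F(0) = (9) - (1/3) = 26/3.

26/3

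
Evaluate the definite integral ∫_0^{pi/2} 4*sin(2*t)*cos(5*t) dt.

-8/21

Use the identity sin(2*t)cos(5*t) = [sin(7*t) + sin(-3*t)]/2.
An antiderivative is F(t) = 2*cos(3*t)/3 - 2*cos(7*t)/7.
Then F(pi/2) - F(0) = (0) - (8/21) = -8/21.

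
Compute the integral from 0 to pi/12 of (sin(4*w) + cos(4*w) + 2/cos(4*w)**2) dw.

1/8 + 5*sqrt(3)/8

An antiderivative is F(w) = sin(4*w)/4 - cos(4*w)/4 + tan(4*w)/2.
Then F(pi/12) - F(0) = (-1/8 + 5*sqrt(3)/8) - (-1/4) = 1/8 + 5*sqrt(3)/8.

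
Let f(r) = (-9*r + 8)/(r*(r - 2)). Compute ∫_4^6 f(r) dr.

-4*log(3) - log(2)

Factor the denominator: r**2 - 2*r = r(r - 2).
Partial fractions: (-9*r + 8)/(r*(r - 2)) = -4/r - 5/(r - 2).
An antiderivative is F(r) = -4*log(r) - 5*log(r - 2).
Then F(6) - F(4) = (-14*log(2) - 4*log(3)) - (-13*log(2)) = -4*log(3) - log(2).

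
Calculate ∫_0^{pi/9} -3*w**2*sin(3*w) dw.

Integrate by parts twice (u = w^2, dv = -3*sin(3*w) dw).
An antiderivative is F(w) = w**2*cos(3*w) - 2*w*sin(3*w)/3 - 2*cos(3*w)/9.
Then F(pi/9) - F(0) = (-sqrt(3)*pi/27 - 1/9 + pi**2/162) - (-2/9) = -sqrt(3)*pi/27 + pi**2/162 + 1/9.

-sqrt(3)*pi/27 + pi**2/162 + 1/9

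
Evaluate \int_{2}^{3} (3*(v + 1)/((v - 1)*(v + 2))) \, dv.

Factor the denominator: v**2 + v - 2 = (v + 2)(v - 1).
Partial fractions: 3*(v + 1)/((v - 1)*(v + 2)) = 1/(v + 2) + 2/(v - 1).
An antiderivative is F(v) = 2*log(v - 1) + log(v + 2).
Then F(3) - F(2) = (log(20)) - (log(4)) = log(5).

log(5)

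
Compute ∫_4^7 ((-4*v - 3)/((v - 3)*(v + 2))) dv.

-log(96)

Factor the denominator: v**2 - v - 6 = (v + 2)(v - 3).
Partial fractions: (-4*v - 3)/((v - 3)*(v + 2)) = -1/(v + 2) - 3/(v - 3).
An antiderivative is F(v) = -3*log(v - 3) - log(v + 2).
Then F(7) - F(4) = (-6*log(2) - 2*log(3)) - (-log(6)) = -log(96).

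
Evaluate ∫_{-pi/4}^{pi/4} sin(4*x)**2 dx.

pi/4

Use the identity sin^2(4*x) = (1 - cos(8*x))/2.
An antiderivative is F(x) = x/2 - sin(8*x)/16.
Then F(pi/4) - F(-pi/4) = (pi/8) - (-pi/8) = pi/4.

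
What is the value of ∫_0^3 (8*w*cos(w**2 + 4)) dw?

4*sin(13) - 4*sin(4)

Let u = w**2 + 4, so du = 2*w dw. When w = 0, u = 4; when w = 3, u = 13.
The integral becomes 4·∫ cos(u) du from 4 to 13, with antiderivative 4*sin(u).
Back in w: F(w) = 4*sin(w**2 + 4).
Then F(3) - F(0) = (4*sin(13)) - (4*sin(4)) = 4*sin(13) - 4*sin(4).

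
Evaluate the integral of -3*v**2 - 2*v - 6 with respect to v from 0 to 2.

By the power rule, an antiderivative is F(v) = -v**3 - v**2 - 6*v.
Then F(2) - F(0) = (-24) - (0) = -24.

-24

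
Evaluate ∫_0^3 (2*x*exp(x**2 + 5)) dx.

Let u = x**2 + 5, so du = 2*x dx. When x = 0, u = 5; when x = 3, u = 14.
The integral becomes ∫ exp(u) du from 5 to 14, with antiderivative exp(u).
Back in x: F(x) = exp(x**2 + 5).
Then F(3) - F(0) = (exp(14)) - (exp(5)) = -exp(5) + exp(14).

-exp(5) + exp(14)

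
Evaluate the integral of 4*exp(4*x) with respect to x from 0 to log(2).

Let u = exp(x), so du = exp(x) dx. When x = 0, u = 1; when x = log(2), u = 2.
The integral becomes 4·∫ u**3 du from 1 to 2, with antiderivative u**4.
Back in x: F(x) = exp(4*x).
Then F(log(2)) - F(0) = (16) - (1) = 15.

15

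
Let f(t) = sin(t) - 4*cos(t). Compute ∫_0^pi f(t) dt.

2

An antiderivative is F(t) = -4*sin(t) - cos(t).
Then F(pi) - F(0) = (1) - (-1) = 2.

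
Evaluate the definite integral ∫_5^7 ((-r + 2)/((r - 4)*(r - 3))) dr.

log(2/9)

Factor the denominator: r**2 - 7*r + 12 = (r - 3)(r - 4).
Partial fractions: (-r + 2)/((r - 4)*(r - 3)) = 1/(r - 3) - 2/(r - 4).
An antiderivative is F(r) = -2*log(r - 4) + log(r - 3).
Then F(7) - F(5) = (log(4/9)) - (log(2)) = log(2/9).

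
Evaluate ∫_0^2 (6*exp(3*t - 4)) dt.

-(2 - 2*exp(6))*exp(-4)

Let u = 3*t - 4, so du = 3 dt. When t = 0, u = -4; when t = 2, u = 2.
The integral becomes 2·∫ exp(u) du from -4 to 2, with antiderivative 2*exp(u).
Back in t: F(t) = 2*exp(3*t - 4).
Then F(2) - F(0) = (2*exp(2)) - (2*exp(-4)) = -(2 - 2*exp(6))*exp(-4).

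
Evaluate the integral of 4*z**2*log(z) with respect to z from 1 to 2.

-28/9 + 32*log(2)/3

Integrate by parts once (u = ln z, dv = 4*z**2 dz).
An antiderivative is F(z) = 4*z**3*(3*log(z) - 1)/9.
Then F(2) - F(1) = (-32/9 + 32*log(2)/3) - (-4/9) = -28/9 + 32*log(2)/3.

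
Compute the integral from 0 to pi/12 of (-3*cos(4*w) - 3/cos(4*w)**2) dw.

-9*sqrt(3)/8

An antiderivative is F(w) = -3*sin(4*w)/4 - 3*tan(4*w)/4.
Then F(pi/12) - F(0) = (-9*sqrt(3)/8) - (0) = -9*sqrt(3)/8.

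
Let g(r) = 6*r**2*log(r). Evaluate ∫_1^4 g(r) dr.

-42 + 256*log(2)

Integrate by parts once (u = ln r, dv = 6*r**2 dr).
An antiderivative is F(r) = 2*r**3*(3*log(r) - 1)/3.
Then F(4) - F(1) = (-128/3 + 256*log(2)) - (-2/3) = -42 + 256*log(2).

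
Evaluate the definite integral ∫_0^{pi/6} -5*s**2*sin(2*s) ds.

-5*sqrt(3)*pi/24 + 5*pi**2/144 + 5/8

Integrate by parts twice (u = s^2, dv = -5*sin(2*s) ds).
An antiderivative is F(s) = 5*s**2*cos(2*s)/2 - 5*s*sin(2*s)/2 - 5*cos(2*s)/4.
Then F(pi/6) - F(0) = (-5*sqrt(3)*pi/24 - 5/8 + 5*pi**2/144) - (-5/4) = -5*sqrt(3)*pi/24 + 5*pi**2/144 + 5/8.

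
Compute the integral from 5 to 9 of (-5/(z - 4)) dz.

An antiderivative is F(z) = -5*log(z - 4).
Then F(9) - F(5) = (-5*log(5)) - (0) = -5*log(5).

-5*log(5)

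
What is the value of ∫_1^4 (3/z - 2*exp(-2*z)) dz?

-exp(-2) + exp(-8) + 6*log(2)

An antiderivative is F(z) = 3*log(z) + exp(-2*z).
Then F(4) - F(1) = (exp(-8) + 6*log(2)) - (exp(-2)) = -exp(-2) + exp(-8) + 6*log(2).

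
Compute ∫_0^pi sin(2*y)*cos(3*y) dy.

Use the identity sin(2*y)cos(3*y) = [sin(5*y) + sin(-y)]/2.
An antiderivative is F(y) = cos(y)/2 - cos(5*y)/10.
Then F(pi) - F(0) = (-2/5) - (2/5) = -4/5.

-4/5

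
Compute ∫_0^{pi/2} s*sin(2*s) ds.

Integrate by parts once (u = s, dv = sin(2*s) ds).
An antiderivative is F(s) = -s*cos(2*s)/2 + sin(2*s)/4.
Then F(pi/2) - F(0) = (pi/4) - (0) = pi/4.

pi/4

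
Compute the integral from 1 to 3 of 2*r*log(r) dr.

Integrate by parts once (u = ln r, dv = 2*r dr).
An antiderivative is F(r) = r**2*(2*log(r) - 1)/2.
Then F(3) - F(1) = (-9/2 + 9*log(3)) - (-1/2) = -4 + 9*log(3).

-4 + 9*log(3)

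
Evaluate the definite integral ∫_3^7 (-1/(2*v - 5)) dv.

An antiderivative is F(v) = -log(2*v - 5)/2.
Then F(7) - F(3) = (-log(3)) - (0) = -log(3).

-log(3)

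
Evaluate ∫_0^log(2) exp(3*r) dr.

Let u = exp(r), so du = exp(r) dr. When r = 0, u = 1; when r = log(2), u = 2.
The integral becomes ∫ u**2 du from 1 to 2, with antiderivative u**3/3.
Back in r: F(r) = exp(3*r)/3.
Then F(log(2)) - F(0) = (8/3) - (1/3) = 7/3.

7/3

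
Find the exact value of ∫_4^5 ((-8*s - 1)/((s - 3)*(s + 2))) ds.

Factor the denominator: s**2 - s - 6 = (s + 2)(s - 3).
Partial fractions: (-8*s - 1)/((s - 3)*(s + 2)) = -3/(s + 2) - 5/(s - 3).
An antiderivative is F(s) = -5*log(s - 3) - 3*log(s + 2).
Then F(5) - F(4) = (-3*log(7) - 5*log(2)) - (-3*log(3) - 3*log(2)) = -3*log(7) - 2*log(2) + 3*log(3).

-3*log(7) - 2*log(2) + 3*log(3)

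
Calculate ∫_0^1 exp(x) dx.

-1 + E

An antiderivative is F(x) = exp(x).
Then F(1) - F(0) = (E) - (1) = -1 + E.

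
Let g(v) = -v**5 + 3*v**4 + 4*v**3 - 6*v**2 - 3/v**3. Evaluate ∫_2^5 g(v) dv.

By the power rule, an antiderivative is F(v) = -v**6/6 + 3*v**5/5 + v**4 - 2*v**3 + 3/(2*v**2).
Then F(5) - F(2) = (-26558/75) - (1069/120) = -72603/200.

-72603/200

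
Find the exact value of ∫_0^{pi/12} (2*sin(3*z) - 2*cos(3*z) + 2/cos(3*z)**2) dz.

4/3 - 2*sqrt(2)/3

An antiderivative is F(z) = -2*sin(3*z)/3 - 2*cos(3*z)/3 + 2*tan(3*z)/3.
Then F(pi/12) - F(0) = (2/3 - 2*sqrt(2)/3) - (-2/3) = 4/3 - 2*sqrt(2)/3.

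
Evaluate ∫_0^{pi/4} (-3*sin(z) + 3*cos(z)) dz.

An antiderivative is F(z) = 3*sin(z) + 3*cos(z).
Then F(pi/4) - F(0) = (3*sqrt(2)) - (3) = -3 + 3*sqrt(2).

-3 + 3*sqrt(2)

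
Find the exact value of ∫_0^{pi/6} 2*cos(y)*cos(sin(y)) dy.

2*sin(1/2)

Let u = sin(y), so du = cos(y) dy. When y = 0, u = 0; when y = pi/6, u = 1/2.
The integral becomes 2·∫ cos(u) du from 0 to 1/2, with antiderivative 2*sin(u).
Back in y: F(y) = 2*sin(sin(y)).
Then F(pi/6) - F(0) = (2*sin(1/2)) - (0) = 2*sin(1/2).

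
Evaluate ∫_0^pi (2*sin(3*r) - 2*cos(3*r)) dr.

4/3

An antiderivative is F(r) = -2*sin(3*r)/3 - 2*cos(3*r)/3.
Then F(pi) - F(0) = (2/3) - (-2/3) = 4/3.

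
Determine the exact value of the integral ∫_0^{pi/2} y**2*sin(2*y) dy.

Integrate by parts twice (u = y^2, dv = sin(2*y) dy).
An antiderivative is F(y) = -y**2*cos(2*y)/2 + y*sin(2*y)/2 + cos(2*y)/4.
Then F(pi/2) - F(0) = (-1/4 + pi**2/8) - (1/4) = -1/2 + pi**2/8.

-1/2 + pi**2/8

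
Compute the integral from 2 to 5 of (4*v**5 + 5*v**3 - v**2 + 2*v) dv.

By the power rule, an antiderivative is F(v) = 2*v**6/3 + 5*v**4/4 - v**3/3 + v**2.
Then F(5) - F(2) = (44725/4) - (64) = 44469/4.

44469/4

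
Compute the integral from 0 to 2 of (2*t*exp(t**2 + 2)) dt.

Let u = t**2 + 2, so du = 2*t dt. When t = 0, u = 2; when t = 2, u = 6.
The integral becomes ∫ exp(u) du from 2 to 6, with antiderivative exp(u).
Back in t: F(t) = exp(t**2 + 2).
Then F(2) - F(0) = (exp(6)) - (exp(2)) = -exp(2) + exp(6).

-exp(2) + exp(6)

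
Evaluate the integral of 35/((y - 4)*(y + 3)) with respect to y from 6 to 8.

Factor the denominator: y**2 - y - 12 = (y + 3)(y - 4).
Partial fractions: 35/((y - 4)*(y + 3)) = -5/(y + 3) + 5/(y - 4).
An antiderivative is F(y) = 5*log(y - 4) - 5*log(y + 3).
Then F(8) - F(6) = (-5*log(11) + 10*log(2)) - (-10*log(3) + 5*log(2)) = -5*log(11) + 5*log(2) + 10*log(3).

-5*log(11) + 5*log(2) + 10*log(3)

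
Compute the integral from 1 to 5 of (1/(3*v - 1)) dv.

An antiderivative is F(v) = log(3*v - 1)/3.
Then F(5) - F(1) = (log(14)/3) - (log(2)/3) = log(7)/3.

log(7)/3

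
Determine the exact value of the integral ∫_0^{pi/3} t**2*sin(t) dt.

-1 - pi**2/18 + sqrt(3)*pi/3

Integrate by parts twice (u = t^2, dv = sin(t) dt).
An antiderivative is F(t) = -t**2*cos(t) + 2*t*sin(t) + 2*cos(t).
Then F(pi/3) - F(0) = (-pi**2/18 + 1 + sqrt(3)*pi/3) - (2) = -1 - pi**2/18 + sqrt(3)*pi/3.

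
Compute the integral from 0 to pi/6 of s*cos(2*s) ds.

-1/8 + sqrt(3)*pi/24

Integrate by parts once (u = s, dv = cos(2*s) ds).
An antiderivative is F(s) = s*sin(2*s)/2 + cos(2*s)/4.
Then F(pi/6) - F(0) = (1/8 + sqrt(3)*pi/24) - (1/4) = -1/8 + sqrt(3)*pi/24.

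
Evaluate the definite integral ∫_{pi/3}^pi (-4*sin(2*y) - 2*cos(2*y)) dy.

sqrt(3)/2 + 3

An antiderivative is F(y) = -sin(2*y) + 2*cos(2*y).
Then F(pi) - F(pi/3) = (2) - (-1 - sqrt(3)/2) = sqrt(3)/2 + 3.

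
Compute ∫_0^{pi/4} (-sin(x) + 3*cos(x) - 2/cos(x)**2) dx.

-3 + 2*sqrt(2)

An antiderivative is F(x) = 3*sin(x) + cos(x) - 2*tan(x).
Then F(pi/4) - F(0) = (-2 + 2*sqrt(2)) - (1) = -3 + 2*sqrt(2).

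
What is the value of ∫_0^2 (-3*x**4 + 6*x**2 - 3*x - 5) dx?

By the power rule, an antiderivative is F(x) = -3*x**5/5 + 2*x**3 - 3*x**2/2 - 5*x.
Then F(2) - F(0) = (-96/5) - (0) = -96/5.

-96/5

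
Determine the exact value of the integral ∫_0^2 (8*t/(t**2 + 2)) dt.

log(81)

Let u = t**2 + 2, so du = 2*t dt. When t = 0, u = 2; when t = 2, u = 6.
The integral becomes 4·∫ 1/u du from 2 to 6, with antiderivative 4*log(u).
Back in t: F(t) = 4*log(t**2 + 2).
Then F(2) - F(0) = (4*log(2) + 4*log(3)) - (log(16)) = log(81).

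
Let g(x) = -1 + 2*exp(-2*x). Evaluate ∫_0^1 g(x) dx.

-exp(-2)

An antiderivative is F(x) = -x - exp(-2*x).
Then F(1) - F(0) = (-1 - exp(-2)) - (-1) = -exp(-2).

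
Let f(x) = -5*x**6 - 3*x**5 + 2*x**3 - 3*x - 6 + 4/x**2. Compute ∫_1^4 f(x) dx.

By the power rule, an antiderivative is F(x) = -5*x**7/7 - x**6/2 + x**4/2 - 3*x**2/2 - 6*x - 4/x.
Then F(4) - F(1) = (-95703/7) - (-171/14) = -191235/14.

-191235/14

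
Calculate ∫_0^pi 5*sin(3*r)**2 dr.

Use the identity sin^2(3*r) = (1 - cos(6*r))/2.
An antiderivative is F(r) = 5*r/2 - 5*sin(6*r)/12.
Then F(pi) - F(0) = (5*pi/2) - (0) = 5*pi/2.

5*pi/2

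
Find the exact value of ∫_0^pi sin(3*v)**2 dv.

Use the identity sin^2(3*v) = (1 - cos(6*v))/2.
An antiderivative is F(v) = v/2 - sin(6*v)/12.
Then F(pi) - F(0) = (pi/2) - (0) = pi/2.

pi/2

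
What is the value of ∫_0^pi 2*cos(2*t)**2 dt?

Use the identity cos^2(2*t) = (1 + cos(4*t))/2.
An antiderivative is F(t) = t + sin(4*t)/4.
Then F(pi) - F(0) = (pi) - (0) = pi.

pi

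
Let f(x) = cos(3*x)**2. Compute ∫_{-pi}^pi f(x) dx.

Use the identity cos^2(3*x) = (1 + cos(6*x))/2.
An antiderivative is F(x) = x/2 + sin(6*x)/12.
Then F(pi) - F(-pi) = (pi/2) - (-pi/2) = pi.

pi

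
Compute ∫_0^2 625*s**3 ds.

2500

Let u = 5*s, so du = 5 ds. When s = 0, u = 0; when s = 2, u = 10.
The integral becomes ∫ u**3 du from 0 to 10, with antiderivative u**4/4.
Back in s: F(s) = 625*s**4/4.
Then F(2) - F(0) = (2500) - (0) = 2500.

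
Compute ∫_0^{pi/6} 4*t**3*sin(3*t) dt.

-8/27 + pi**2/27

Integrate by parts 3 times (u = t^3, dv = 4*sin(3*t) dt).
An antiderivative is F(t) = -4*t**3*cos(3*t)/3 + 4*t**2*sin(3*t)/3 + 8*t*cos(3*t)/9 - 8*sin(3*t)/27.
Then F(pi/6) - F(0) = (-8/27 + pi**2/27) - (0) = -8/27 + pi**2/27.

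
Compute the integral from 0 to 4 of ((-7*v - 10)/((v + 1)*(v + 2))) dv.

-3*log(5) - 4*log(3)

Factor the denominator: v**2 + 3*v + 2 = (v + 2)(v + 1).
Partial fractions: (-7*v - 10)/((v + 1)*(v + 2)) = -4/(v + 2) - 3/(v + 1).
An antiderivative is F(v) = -3*log(v + 1) - 4*log(v + 2).
Then F(4) - F(0) = (-3*log(5) - 4*log(3) - 4*log(2)) - (-log(16)) = -3*log(5) - 4*log(3).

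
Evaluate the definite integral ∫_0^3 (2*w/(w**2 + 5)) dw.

Let u = w**2 + 5, so du = 2*w dw. When w = 0, u = 5; when w = 3, u = 14.
The integral becomes ∫ 1/u du from 5 to 14, with antiderivative log(u).
Back in w: F(w) = log(w**2 + 5).
Then F(3) - F(0) = (log(14)) - (log(5)) = log(14/5).

log(14/5)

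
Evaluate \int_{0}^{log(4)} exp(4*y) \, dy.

Let u = exp(y), so du = exp(y) dy. When y = 0, u = 1; when y = log(4), u = 4.
The integral becomes ∫ u**3 du from 1 to 4, with antiderivative u**4/4.
Back in y: F(y) = exp(4*y)/4.
Then F(log(4)) - F(0) = (64) - (1/4) = 255/4.

255/4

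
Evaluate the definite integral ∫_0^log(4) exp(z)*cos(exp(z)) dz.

-sin(1) + sin(4)

Let u = exp(z), so du = exp(z) dz. When z = 0, u = 1; when z = log(4), u = 4.
The integral becomes ∫ cos(u) du from 1 to 4, with antiderivative sin(u).
Back in z: F(z) = sin(exp(z)).
Then F(log(4)) - F(0) = (sin(4)) - (sin(1)) = -sin(1) + sin(4).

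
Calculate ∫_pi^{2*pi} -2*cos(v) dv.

0

An antiderivative is F(v) = -2*sin(v).
Then F(2*pi) - F(pi) = (0) - (0) = 0.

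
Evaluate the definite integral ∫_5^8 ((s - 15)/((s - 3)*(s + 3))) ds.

-7*log(2) - 2*log(5) + 3*log(11)

Factor the denominator: s**2 - 9 = (s + 3)(s - 3).
Partial fractions: (s - 15)/((s - 3)*(s + 3)) = 3/(s + 3) - 2/(s - 3).
An antiderivative is F(s) = -2*log(s - 3) + 3*log(s + 3).
Then F(8) - F(5) = (-2*log(5) + 3*log(11)) - (7*log(2)) = -7*log(2) - 2*log(5) + 3*log(11).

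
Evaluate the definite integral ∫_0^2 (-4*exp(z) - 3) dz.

An antiderivative is F(z) = -3*z - 4*exp(z).
Then F(2) - F(0) = (-4*exp(2) - 6) - (-4) = -4*exp(2) - 2.

-4*exp(2) - 2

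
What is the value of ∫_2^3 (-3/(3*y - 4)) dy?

An antiderivative is F(y) = -log(3*y - 4).
Then F(3) - F(2) = (-log(5)) - (-log(2)) = log(2/5).

log(2/5)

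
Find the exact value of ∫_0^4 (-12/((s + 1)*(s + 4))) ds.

Factor the denominator: s**2 + 5*s + 4 = (s + 4)(s + 1).
Partial fractions: -12/((s + 1)*(s + 4)) = 4/(s + 4) - 4/(s + 1).
An antiderivative is F(s) = -4*log(s + 1) + 4*log(s + 4).
Then F(4) - F(0) = (-4*log(5) + 12*log(2)) - (8*log(2)) = -4*log(5) + 4*log(2).

-4*log(5) + 4*log(2)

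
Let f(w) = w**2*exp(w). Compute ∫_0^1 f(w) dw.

Integrate by parts twice (u = w^2, dv = exp(w) dw).
An antiderivative is F(w) = (w**2 - 2*w + 2)*exp(w).
Then F(1) - F(0) = (E) - (2) = -2 + E.

-2 + E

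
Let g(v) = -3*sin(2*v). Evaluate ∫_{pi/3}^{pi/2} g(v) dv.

-3/4

An antiderivative is F(v) = 3*cos(2*v)/2.
Then F(pi/2) - F(pi/3) = (-3/2) - (-3/4) = -3/4.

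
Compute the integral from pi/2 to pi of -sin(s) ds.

An antiderivative is F(s) = cos(s).
Then F(pi) - F(pi/2) = (-1) - (0) = -1.

-1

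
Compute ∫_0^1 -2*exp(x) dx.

An antiderivative is F(x) = -2*exp(x).
Then F(1) - F(0) = (-2*E) - (-2) = 2 - 2*E.

2 - 2*E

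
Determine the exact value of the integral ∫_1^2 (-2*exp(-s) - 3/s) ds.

-3*log(2) - 2*exp(-1) + 2*exp(-2)

An antiderivative is F(s) = -3*log(s) + 2*exp(-s).
Then F(2) - F(1) = (-3*log(2) + 2*exp(-2)) - (2*exp(-1)) = -3*log(2) - 2*exp(-1) + 2*exp(-2).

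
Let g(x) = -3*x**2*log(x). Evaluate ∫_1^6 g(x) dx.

Integrate by parts once (u = ln x, dv = -3*x**2 dx).
An antiderivative is F(x) = -x**3*(3*log(x) - 1)/3.
Then F(6) - F(1) = (-216*log(3) - 216*log(2) + 72) - (1/3) = -216*log(3) - 216*log(2) + 215/3.

-216*log(3) - 216*log(2) + 215/3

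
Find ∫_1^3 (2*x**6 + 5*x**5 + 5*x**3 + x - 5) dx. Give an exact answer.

By the power rule, an antiderivative is F(x) = 2*x**7/7 + 5*x**6/6 + 5*x**4/4 + x**2/2 - 5*x.
Then F(3) - F(1) = (37047/28) - (-179/84) = 27830/21.

27830/21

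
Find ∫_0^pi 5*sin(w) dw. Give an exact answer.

10

An antiderivative is F(w) = -5*cos(w).
Then F(pi) - F(0) = (5) - (-5) = 10.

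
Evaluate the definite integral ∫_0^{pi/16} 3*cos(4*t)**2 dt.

3/16 + 3*pi/32

Use the identity cos^2(4*t) = (1 + cos(8*t))/2.
An antiderivative is F(t) = 3*t/2 + 3*sin(8*t)/16.
Then F(pi/16) - F(0) = (3/16 + 3*pi/32) - (0) = 3/16 + 3*pi/32.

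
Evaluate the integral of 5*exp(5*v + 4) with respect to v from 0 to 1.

-exp(4) + exp(9)

Let u = 5*v + 4, so du = 5 dv. When v = 0, u = 4; when v = 1, u = 9.
The integral becomes ∫ exp(u) du from 4 to 9, with antiderivative exp(u).
Back in v: F(v) = exp(5*v + 4).
Then F(1) - F(0) = (exp(9)) - (exp(4)) = -exp(4) + exp(9).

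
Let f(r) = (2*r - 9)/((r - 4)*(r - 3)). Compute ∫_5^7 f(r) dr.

log(8/3)

Factor the denominator: r**2 - 7*r + 12 = (r - 3)(r - 4).
Partial fractions: (2*r - 9)/((r - 4)*(r - 3)) = 3/(r - 3) - 1/(r - 4).
An antiderivative is F(r) = -log(r - 4) + 3*log(r - 3).
Then F(7) - F(5) = (log(64/3)) - (log(8)) = log(8/3).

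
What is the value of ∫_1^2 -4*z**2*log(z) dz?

28/9 - 32*log(2)/3

Integrate by parts once (u = ln z, dv = -4*z**2 dz).
An antiderivative is F(z) = -4*z**3*(3*log(z) - 1)/9.
Then F(2) - F(1) = (32/9 - 32*log(2)/3) - (4/9) = 28/9 - 32*log(2)/3.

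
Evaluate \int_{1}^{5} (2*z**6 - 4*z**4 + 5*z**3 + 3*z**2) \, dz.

By the power rule, an antiderivative is F(z) = 2*z**7/7 - 4*z**5/5 + 5*z**4/4 + z**3.
Then F(5) - F(1) = (580375/28) - (243/140) = 725408/35.

725408/35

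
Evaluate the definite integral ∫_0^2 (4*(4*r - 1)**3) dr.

Let u = 4*r - 1, so du = 4 dr. When r = 0, u = -1; when r = 2, u = 7.
The integral becomes ∫ u**3 du from -1 to 7, with antiderivative u**4/4.
Back in r: F(r) = (4*r - 1)**4/4.
Then F(2) - F(0) = (2401/4) - (1/4) = 600.

600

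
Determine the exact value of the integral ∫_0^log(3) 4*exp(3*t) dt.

Let u = exp(t), so du = exp(t) dt. When t = 0, u = 1; when t = log(3), u = 3.
The integral becomes 4·∫ u**2 du from 1 to 3, with antiderivative 4*u**3/3.
Back in t: F(t) = 4*exp(3*t)/3.
Then F(log(3)) - F(0) = (36) - (4/3) = 104/3.

104/3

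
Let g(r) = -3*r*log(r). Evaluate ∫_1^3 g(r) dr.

Integrate by parts once (u = ln r, dv = -3*r dr).
An antiderivative is F(r) = -3*r**2*(2*log(r) - 1)/4.
Then F(3) - F(1) = (27/4 - 27*log(3)/2) - (3/4) = 6 - 27*log(3)/2.

6 - 27*log(3)/2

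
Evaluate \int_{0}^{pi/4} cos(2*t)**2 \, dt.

Use the identity cos^2(2*t) = (1 + cos(4*t))/2.
An antiderivative is F(t) = t/2 + sin(4*t)/8.
Then F(pi/4) - F(0) = (pi/8) - (0) = pi/8.

pi/8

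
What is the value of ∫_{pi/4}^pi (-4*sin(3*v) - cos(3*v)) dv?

-4/3 + 5*sqrt(2)/6

An antiderivative is F(v) = -sin(3*v)/3 + 4*cos(3*v)/3.
Then F(pi) - F(pi/4) = (-4/3) - (-5*sqrt(2)/6) = -4/3 + 5*sqrt(2)/6.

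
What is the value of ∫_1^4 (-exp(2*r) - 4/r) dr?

An antiderivative is F(r) = -exp(2*r)/2 - 4*log(r).
Then F(4) - F(1) = (-exp(8)/2 - 8*log(2)) - (-exp(2)/2) = -exp(8)/2 - 8*log(2) + exp(2)/2.

-exp(8)/2 - 8*log(2) + exp(2)/2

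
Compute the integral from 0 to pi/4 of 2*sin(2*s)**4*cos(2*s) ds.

1/5

Let u = sin(2*s), so du = 2*cos(2*s) ds. When s = 0, u = 0; when s = pi/4, u = 1.
The integral becomes ∫ u**4 du from 0 to 1, with antiderivative u**5/5.
Back in s: F(s) = sin(2*s)**5/5.
Then F(pi/4) - F(0) = (1/5) - (0) = 1/5.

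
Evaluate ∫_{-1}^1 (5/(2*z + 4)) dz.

5*log(3)/2

An antiderivative is F(z) = 5*log(2*z + 4)/2.
Then F(1) - F(-1) = (5*log(6)/2) - (5*log(2)/2) = 5*log(3)/2.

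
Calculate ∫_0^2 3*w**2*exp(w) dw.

-6 + 6*exp(2)

Integrate by parts twice (u = w^2, dv = 3*exp(w) dw).
An antiderivative is F(w) = (3*w**2 - 6*w + 6)*exp(w).
Then F(2) - F(0) = (6*exp(2)) - (6) = -6 + 6*exp(2).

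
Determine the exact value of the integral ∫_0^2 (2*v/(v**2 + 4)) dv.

log(2)

Let u = v**2 + 4, so du = 2*v dv. When v = 0, u = 4; when v = 2, u = 8.
The integral becomes ∫ 1/u du from 4 to 8, with antiderivative log(u).
Back in v: F(v) = log(v**2 + 4).
Then F(2) - F(0) = (log(8)) - (log(4)) = log(2).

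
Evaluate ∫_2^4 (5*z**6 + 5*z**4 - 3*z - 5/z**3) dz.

2819031/224

By the power rule, an antiderivative is F(z) = 5*z**7/7 + z**5 - 3*z**2/2 + 5/(2*z**2).
Then F(4) - F(2) = (2845475/224) - (6611/56) = 2819031/224.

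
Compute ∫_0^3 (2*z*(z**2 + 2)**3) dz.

14625/4

Let u = z**2 + 2, so du = 2*z dz. When z = 0, u = 2; when z = 3, u = 11.
The integral becomes ∫ u**3 du from 2 to 11, with antiderivative u**4/4.
Back in z: F(z) = (z**2 + 2)**4/4.
Then F(3) - F(0) = (14641/4) - (4) = 14625/4.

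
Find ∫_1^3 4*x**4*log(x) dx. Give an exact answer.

Integrate by parts once (u = ln x, dv = 4*x**4 dx).
An antiderivative is F(x) = 4*x**5*(5*log(x) - 1)/25.
Then F(3) - F(1) = (-972/25 + 972*log(3)/5) - (-4/25) = -968/25 + 972*log(3)/5.

-968/25 + 972*log(3)/5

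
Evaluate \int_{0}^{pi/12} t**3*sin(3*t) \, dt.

sqrt(2)*(-384 - pi**3 + 12*pi**2 + 96*pi)/10368

Integrate by parts 3 times (u = t^3, dv = sin(3*t) dt).
An antiderivative is F(t) = -t**3*cos(3*t)/3 + t**2*sin(3*t)/3 + 2*t*cos(3*t)/9 - 2*sin(3*t)/27.
Then F(pi/12) - F(0) = (sqrt(2)*(-384 - pi**3 + 12*pi**2 + 96*pi)/10368) - (0) = sqrt(2)*(-384 - pi**3 + 12*pi**2 + 96*pi)/10368.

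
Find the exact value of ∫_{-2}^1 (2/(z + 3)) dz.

log(16)

An antiderivative is F(z) = 2*log(z + 3).
Then F(1) - F(-2) = (log(16)) - (0) = log(16).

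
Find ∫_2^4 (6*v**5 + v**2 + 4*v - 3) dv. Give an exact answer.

12206/3

By the power rule, an antiderivative is F(v) = v**6 + v**3/3 + 2*v**2 - 3*v.
Then F(4) - F(2) = (12412/3) - (206/3) = 12206/3.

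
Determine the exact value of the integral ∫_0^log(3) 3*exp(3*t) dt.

26

Let u = exp(t), so du = exp(t) dt. When t = 0, u = 1; when t = log(3), u = 3.
The integral becomes 3·∫ u**2 du from 1 to 3, with antiderivative u**3.
Back in t: F(t) = exp(3*t).
Then F(log(3)) - F(0) = (27) - (1) = 26.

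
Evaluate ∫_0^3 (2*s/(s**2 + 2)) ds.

log(11/2)

Let u = s**2 + 2, so du = 2*s ds. When s = 0, u = 2; when s = 3, u = 11.
The integral becomes ∫ 1/u du from 2 to 11, with antiderivative log(u).
Back in s: F(s) = log(s**2 + 2).
Then F(3) - F(0) = (log(11)) - (log(2)) = log(11/2).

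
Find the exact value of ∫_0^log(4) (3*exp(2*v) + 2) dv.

log(16) + 45/2

An antiderivative is F(v) = 3*exp(2*v)/2 + 2*v.
Then F(log(4)) - F(0) = (4*log(2) + 24) - (3/2) = log(16) + 45/2.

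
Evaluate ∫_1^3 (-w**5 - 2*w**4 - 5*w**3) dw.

By the power rule, an antiderivative is F(w) = -w**6/6 - 2*w**5/5 - 5*w**4/4.
Then F(3) - F(1) = (-6399/20) - (-109/60) = -4772/15.

-4772/15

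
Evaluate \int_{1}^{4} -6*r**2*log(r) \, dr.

42 - 256*log(2)

Integrate by parts once (u = ln r, dv = -6*r**2 dr).
An antiderivative is F(r) = -2*r**3*(3*log(r) - 1)/3.
Then F(4) - F(1) = (128/3 - 256*log(2)) - (2/3) = 42 - 256*log(2).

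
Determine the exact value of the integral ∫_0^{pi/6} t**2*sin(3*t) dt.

Integrate by parts twice (u = t^2, dv = sin(3*t) dt).
An antiderivative is F(t) = -t**2*cos(3*t)/3 + 2*t*sin(3*t)/9 + 2*cos(3*t)/27.
Then F(pi/6) - F(0) = (pi/27) - (2/27) = -2/27 + pi/27.

-2/27 + pi/27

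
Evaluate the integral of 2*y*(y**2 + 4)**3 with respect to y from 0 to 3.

28305/4

Let u = y**2 + 4, so du = 2*y dy. When y = 0, u = 4; when y = 3, u = 13.
The integral becomes ∫ u**3 du from 4 to 13, with antiderivative u**4/4.
Back in y: F(y) = (y**2 + 4)**4/4.
Then F(3) - F(0) = (28561/4) - (64) = 28305/4.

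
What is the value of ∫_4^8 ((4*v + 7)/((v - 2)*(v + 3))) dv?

-log(7) + log(11) + 3*log(3)

Factor the denominator: v**2 + v - 6 = (v + 3)(v - 2).
Partial fractions: (4*v + 7)/((v - 2)*(v + 3)) = 1/(v + 3) + 3/(v - 2).
An antiderivative is F(v) = 3*log(v - 2) + log(v + 3).
Then F(8) - F(4) = (3*log(2) + log(11) + 3*log(3)) - (log(56)) = -log(7) + log(11) + 3*log(3).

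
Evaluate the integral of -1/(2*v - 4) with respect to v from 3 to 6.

An antiderivative is F(v) = -log(2*v - 4)/2.
Then F(6) - F(3) = (-3*log(2)/2) - (-log(2)/2) = -log(2).

-log(2)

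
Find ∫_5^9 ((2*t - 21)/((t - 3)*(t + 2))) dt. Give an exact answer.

Factor the denominator: t**2 - t - 6 = (t + 2)(t - 3).
Partial fractions: (2*t - 21)/((t - 3)*(t + 2)) = 5/(t + 2) - 3/(t - 3).
An antiderivative is F(t) = -3*log(t - 3) + 5*log(t + 2).
Then F(9) - F(5) = (-3*log(3) - 3*log(2) + 5*log(11)) - (-3*log(2) + 5*log(7)) = -5*log(7) - 3*log(3) + 5*log(11).

-5*log(7) - 3*log(3) + 5*log(11)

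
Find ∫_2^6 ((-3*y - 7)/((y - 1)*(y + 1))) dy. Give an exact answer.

Factor the denominator: y**2 - 1 = (y + 1)(y - 1).
Partial fractions: (-3*y - 7)/((y - 1)*(y + 1)) = 2/(y + 1) - 5/(y - 1).
An antiderivative is F(y) = -5*log(y - 1) + 2*log(y + 1).
Then F(6) - F(2) = (-5*log(5) + 2*log(7)) - (log(9)) = -5*log(5) - 2*log(3) + 2*log(7).

-5*log(5) - 2*log(3) + 2*log(7)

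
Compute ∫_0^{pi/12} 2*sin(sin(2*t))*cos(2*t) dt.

Let u = sin(2*t), so du = 2*cos(2*t) dt. When t = 0, u = 0; when t = pi/12, u = 1/2.
The integral becomes ∫ sin(u) du from 0 to 1/2, with antiderivative -cos(u).
Back in t: F(t) = -cos(sin(2*t)).
Then F(pi/12) - F(0) = (-cos(1/2)) - (-1) = 1 - cos(1/2).

1 - cos(1/2)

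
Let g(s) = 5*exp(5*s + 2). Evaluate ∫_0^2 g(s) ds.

-exp(2) + exp(12)

Let u = 5*s + 2, so du = 5 ds. When s = 0, u = 2; when s = 2, u = 12.
The integral becomes ∫ exp(u) du from 2 to 12, with antiderivative exp(u).
Back in s: F(s) = exp(5*s + 2).
Then F(2) - F(0) = (exp(12)) - (exp(2)) = -exp(2) + exp(12).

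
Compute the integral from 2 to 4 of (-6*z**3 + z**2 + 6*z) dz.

-916/3

By the power rule, an antiderivative is F(z) = -3*z**4/2 + z**3/3 + 3*z**2.
Then F(4) - F(2) = (-944/3) - (-28/3) = -916/3.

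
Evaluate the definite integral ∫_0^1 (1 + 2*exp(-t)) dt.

3 - 2*exp(-1)

An antiderivative is F(t) = t - 2*exp(-t).
Then F(1) - F(0) = (1 - 2*exp(-1)) - (-2) = 3 - 2*exp(-1).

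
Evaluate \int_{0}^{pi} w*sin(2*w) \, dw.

-pi/2

Integrate by parts once (u = w, dv = sin(2*w) dw).
An antiderivative is F(w) = -w*cos(2*w)/2 + sin(2*w)/4.
Then F(pi) - F(0) = (-pi/2) - (0) = -pi/2.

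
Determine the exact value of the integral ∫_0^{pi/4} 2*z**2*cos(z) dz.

Integrate by parts twice (u = z^2, dv = 2*cos(z) dz).
An antiderivative is F(z) = 2*z**2*sin(z) + 4*z*cos(z) - 4*sin(z).
Then F(pi/4) - F(0) = (sqrt(2)*(-32 + pi**2 + 8*pi)/16) - (0) = sqrt(2)*(-32 + pi**2 + 8*pi)/16.

sqrt(2)*(-32 + pi**2 + 8*pi)/16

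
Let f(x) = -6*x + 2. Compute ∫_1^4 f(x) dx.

-39

By the power rule, an antiderivative is F(x) = -3*x**2 + 2*x.
Then F(4) - F(1) = (-40) - (-1) = -39.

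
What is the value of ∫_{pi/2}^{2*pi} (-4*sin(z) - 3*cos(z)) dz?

7

An antiderivative is F(z) = -3*sin(z) + 4*cos(z).
Then F(2*pi) - F(pi/2) = (4) - (-3) = 7.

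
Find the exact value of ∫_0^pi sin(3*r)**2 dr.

Use the identity sin^2(3*r) = (1 - cos(6*r))/2.
An antiderivative is F(r) = r/2 - sin(6*r)/12.
Then F(pi) - F(0) = (pi/2) - (0) = pi/2.

pi/2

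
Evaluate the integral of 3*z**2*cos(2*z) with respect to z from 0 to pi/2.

-3*pi/4

Integrate by parts twice (u = z^2, dv = 3*cos(2*z) dz).
An antiderivative is F(z) = 3*z**2*sin(2*z)/2 + 3*z*cos(2*z)/2 - 3*sin(2*z)/4.
Then F(pi/2) - F(0) = (-3*pi/4) - (0) = -3*pi/4.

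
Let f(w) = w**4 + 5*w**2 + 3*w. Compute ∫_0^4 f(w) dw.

By the power rule, an antiderivative is F(w) = w**5/5 + 5*w**3/3 + 3*w**2/2.
Then F(4) - F(0) = (5032/15) - (0) = 5032/15.

5032/15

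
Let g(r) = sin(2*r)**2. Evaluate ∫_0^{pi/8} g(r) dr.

Use the identity sin^2(2*r) = (1 - cos(4*r))/2.
An antiderivative is F(r) = r/2 - sin(4*r)/8.
Then F(pi/8) - F(0) = (-1/8 + pi/16) - (0) = -1/8 + pi/16.

-1/8 + pi/16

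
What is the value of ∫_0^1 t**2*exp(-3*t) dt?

2/27 - 17*exp(-3)/27

Integrate by parts twice (u = t^2, dv = exp(-3*t) dt).
An antiderivative is F(t) = (-9*t**2 - 6*t - 2)*exp(-3*t)/27.
Then F(1) - F(0) = (-17*exp(-3)/27) - (-2/27) = 2/27 - 17*exp(-3)/27.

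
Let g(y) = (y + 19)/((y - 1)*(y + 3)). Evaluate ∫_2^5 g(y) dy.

Factor the denominator: y**2 + 2*y - 3 = (y + 3)(y - 1).
Partial fractions: (y + 19)/((y - 1)*(y + 3)) = -4/(y + 3) + 5/(y - 1).
An antiderivative is F(y) = 5*log(y - 1) - 4*log(y + 3).
Then F(5) - F(2) = (-log(4)) - (-4*log(5)) = -2*log(2) + 4*log(5).

-2*log(2) + 4*log(5)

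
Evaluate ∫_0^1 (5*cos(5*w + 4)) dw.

sin(9) - sin(4)

Let u = 5*w + 4, so du = 5 dw. When w = 0, u = 4; when w = 1, u = 9.
The integral becomes ∫ cos(u) du from 4 to 9, with antiderivative sin(u).
Back in w: F(w) = sin(5*w + 4).
Then F(1) - F(0) = (sin(9)) - (sin(4)) = sin(9) - sin(4).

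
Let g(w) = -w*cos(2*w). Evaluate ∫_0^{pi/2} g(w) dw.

Integrate by parts once (u = w, dv = -cos(2*w) dw).
An antiderivative is F(w) = -w*sin(2*w)/2 - cos(2*w)/4.
Then F(pi/2) - F(0) = (1/4) - (-1/4) = 1/2.

1/2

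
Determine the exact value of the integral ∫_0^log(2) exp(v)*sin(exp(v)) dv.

Let u = exp(v), so du = exp(v) dv. When v = 0, u = 1; when v = log(2), u = 2.
The integral becomes ∫ sin(u) du from 1 to 2, with antiderivative -cos(u).
Back in v: F(v) = -cos(exp(v)).
Then F(log(2)) - F(0) = (-cos(2)) - (-cos(1)) = -cos(2) + cos(1).

-cos(2) + cos(1)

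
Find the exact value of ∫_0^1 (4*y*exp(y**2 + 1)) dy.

2*E*(-1 + E)

Let u = y**2 + 1, so du = 2*y dy. When y = 0, u = 1; when y = 1, u = 2.
The integral becomes 2·∫ exp(u) du from 1 to 2, with antiderivative 2*exp(u).
Back in y: F(y) = 2*exp(y**2 + 1).
Then F(1) - F(0) = (2*exp(2)) - (2*exp(1)) = 2*exp(1)*(-1 + exp(1)).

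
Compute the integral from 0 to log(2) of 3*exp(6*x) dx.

Let u = exp(x), so du = exp(x) dx. When x = 0, u = 1; when x = log(2), u = 2.
The integral becomes 3·∫ u**5 du from 1 to 2, with antiderivative u**6/2.
Back in x: F(x) = exp(6*x)/2.
Then F(log(2)) - F(0) = (32) - (1/2) = 63/2.

63/2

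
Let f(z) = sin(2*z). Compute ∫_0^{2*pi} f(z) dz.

An antiderivative is F(z) = -cos(2*z)/2.
Then F(2*pi) - F(0) = (-1/2) - (-1/2) = 0.

0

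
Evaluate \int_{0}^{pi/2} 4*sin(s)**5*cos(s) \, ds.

2/3

Let u = sin(s), so du = cos(s) ds. When s = 0, u = 0; when s = pi/2, u = 1.
The integral becomes 4·∫ u**5 du from 0 to 1, with antiderivative 2*u**6/3.
Back in s: F(s) = 2*sin(s)**6/3.
Then F(pi/2) - F(0) = (2/3) - (0) = 2/3.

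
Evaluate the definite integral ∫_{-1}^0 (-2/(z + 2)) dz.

An antiderivative is F(z) = -2*log(z + 2).
Then F(0) - F(-1) = (-log(4)) - (0) = -log(4).

-log(4)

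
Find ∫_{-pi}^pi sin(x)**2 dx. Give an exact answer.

Use the identity sin^2(x) = (1 - cos(2*x))/2.
An antiderivative is F(x) = x/2 - sin(2*x)/4.
Then F(pi) - F(-pi) = (pi/2) - (-pi/2) = pi.

pi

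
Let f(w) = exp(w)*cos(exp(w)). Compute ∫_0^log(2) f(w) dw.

Let u = exp(w), so du = exp(w) dw. When w = 0, u = 1; when w = log(2), u = 2.
The integral becomes ∫ cos(u) du from 1 to 2, with antiderivative sin(u).
Back in w: F(w) = sin(exp(w)).
Then F(log(2)) - F(0) = (sin(2)) - (sin(1)) = -sin(1) + sin(2).

-sin(1) + sin(2)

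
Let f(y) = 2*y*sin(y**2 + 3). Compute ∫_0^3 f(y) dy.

cos(3) - cos(12)

Let u = y**2 + 3, so du = 2*y dy. When y = 0, u = 3; when y = 3, u = 12.
The integral becomes ∫ sin(u) du from 3 to 12, with antiderivative -cos(u).
Back in y: F(y) = -cos(y**2 + 3).
Then F(3) - F(0) = (-cos(12)) - (-cos(3)) = cos(3) - cos(12).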